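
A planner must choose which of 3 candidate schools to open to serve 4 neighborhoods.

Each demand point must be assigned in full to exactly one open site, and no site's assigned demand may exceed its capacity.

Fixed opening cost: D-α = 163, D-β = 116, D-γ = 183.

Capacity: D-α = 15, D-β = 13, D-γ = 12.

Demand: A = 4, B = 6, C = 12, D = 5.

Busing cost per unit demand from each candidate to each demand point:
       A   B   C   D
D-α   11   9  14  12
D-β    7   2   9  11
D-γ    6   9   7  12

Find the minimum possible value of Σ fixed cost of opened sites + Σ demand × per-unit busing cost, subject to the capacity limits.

Open {D-α, D-β}; cheapest assignment that respects the capacities:
  D-α (cap 15, load 15): A, B, D — cost 4×11 + 6×9 + 5×12 = 158
  D-β (cap 13, load 12): C — cost 12×9 = 108
  Shipping 266, fixed 279 → total 545.
  Any other capacity-feasible assignment to {D-α, D-β} ships for at least 266.
Compare {D-α, D-γ}: its best feasible assignment gives total 588.
Compare {D-α, D-β, D-γ}: its best feasible assignment gives total 646.
Every other set of open sites that can feasibly serve all demand totals ≥ 588 even under its best assignment. Minimum: 545.

545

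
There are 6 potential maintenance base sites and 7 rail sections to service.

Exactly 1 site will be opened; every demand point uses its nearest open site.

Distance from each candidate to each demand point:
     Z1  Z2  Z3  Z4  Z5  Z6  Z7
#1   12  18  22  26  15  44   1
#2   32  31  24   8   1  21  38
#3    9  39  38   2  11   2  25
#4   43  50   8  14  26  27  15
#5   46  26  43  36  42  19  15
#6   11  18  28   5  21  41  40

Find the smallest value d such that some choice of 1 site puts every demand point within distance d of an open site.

Open {#2}.
  Farthest demand point is Z7 at distance 38 (to #2); all others are ≤ 38.
With {#3} the worst case is 39.
With {#6} the worst case is 41.
No size-1 selection achieves below 38.

38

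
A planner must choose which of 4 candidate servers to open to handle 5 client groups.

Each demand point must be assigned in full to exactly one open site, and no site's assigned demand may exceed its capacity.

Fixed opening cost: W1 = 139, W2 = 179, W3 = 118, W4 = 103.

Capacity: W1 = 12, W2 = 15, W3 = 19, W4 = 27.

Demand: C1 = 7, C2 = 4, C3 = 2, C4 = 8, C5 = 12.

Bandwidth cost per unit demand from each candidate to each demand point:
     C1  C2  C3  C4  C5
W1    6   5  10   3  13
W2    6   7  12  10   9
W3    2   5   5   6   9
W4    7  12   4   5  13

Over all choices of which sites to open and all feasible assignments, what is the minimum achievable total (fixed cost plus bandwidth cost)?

Open {W3, W4}; cheapest assignment that respects the capacities:
  W3 (cap 19, load 19): C1, C5 — cost 7×2 + 12×9 = 122
  W4 (cap 27, load 14): C2, C3, C4 — cost 4×12 + 2×4 + 8×5 = 96
  Shipping 218, fixed 221 → total 439.
  Any other capacity-feasible assignment to {W3, W4} ships for at least 218.
Compare {W1, W4}: its best feasible assignment gives total 499.
Compare {W2, W3}: its best feasible assignment gives total 511.
Every other set of open sites that can feasibly serve all demand totals ≥ 499 even under its best assignment. Minimum: 439.

439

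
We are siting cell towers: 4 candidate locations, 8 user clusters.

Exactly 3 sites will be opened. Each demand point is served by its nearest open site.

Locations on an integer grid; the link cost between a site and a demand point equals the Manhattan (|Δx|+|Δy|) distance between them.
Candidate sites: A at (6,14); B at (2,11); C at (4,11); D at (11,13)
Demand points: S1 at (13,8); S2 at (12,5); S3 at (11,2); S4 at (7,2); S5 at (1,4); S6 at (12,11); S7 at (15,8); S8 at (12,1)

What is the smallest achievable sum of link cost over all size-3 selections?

Open {B, C, D}.
  S1→D 7, S2→D 9, S3→D 11, S4→C 12, S5→B 8, S6→D 3, S7→D 9, S8→D 13  ⇒ total 72.
Compare {A, B, D}: total 73.
Compare {A, C, D}: total 74.
No size-3 selection does better; minimum is 72.

72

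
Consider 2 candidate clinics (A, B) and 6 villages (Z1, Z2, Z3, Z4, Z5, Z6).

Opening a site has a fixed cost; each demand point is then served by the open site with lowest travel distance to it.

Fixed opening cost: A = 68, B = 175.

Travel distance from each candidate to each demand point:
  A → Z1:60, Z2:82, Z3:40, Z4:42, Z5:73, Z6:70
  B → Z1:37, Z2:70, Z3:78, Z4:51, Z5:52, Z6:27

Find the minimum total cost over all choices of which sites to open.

435

Open {A}: assign each demand point to its cheapest open site.
  Z1→A 60, Z2→A 82, Z3→A 40, Z4→A 42, Z5→A 73, Z6→A 70
  travel distance 367, fixed 68 → total 435.
Compare {B}: travel distance 315 + fixed 175 = 490.
Compare {A, B}: travel distance 268 + fixed 243 = 511.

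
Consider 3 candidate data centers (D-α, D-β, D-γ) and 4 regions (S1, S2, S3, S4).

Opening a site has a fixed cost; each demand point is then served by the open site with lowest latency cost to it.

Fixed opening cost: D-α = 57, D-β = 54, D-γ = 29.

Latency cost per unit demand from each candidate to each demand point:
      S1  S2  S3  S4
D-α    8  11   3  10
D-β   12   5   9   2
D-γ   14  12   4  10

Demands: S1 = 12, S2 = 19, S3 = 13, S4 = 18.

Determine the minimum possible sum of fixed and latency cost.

Open {D-α, D-β}: assign each demand point to its cheapest open site.
  S1→D-α 12×8=96, S2→D-β 19×5=95, S3→D-α 13×3=39, S4→D-β 18×2=36
  latency cost 266, fixed 111 → total 377.
Compare {D-α, D-β, D-γ}: latency cost 266 + fixed 140 = 406.
Compare {D-β, D-γ}: latency cost 327 + fixed 83 = 410.
Compare {D-β}: latency cost 392 + fixed 54 = 446.
All other subsets cost ≥ 406. Minimum total cost: 377.

377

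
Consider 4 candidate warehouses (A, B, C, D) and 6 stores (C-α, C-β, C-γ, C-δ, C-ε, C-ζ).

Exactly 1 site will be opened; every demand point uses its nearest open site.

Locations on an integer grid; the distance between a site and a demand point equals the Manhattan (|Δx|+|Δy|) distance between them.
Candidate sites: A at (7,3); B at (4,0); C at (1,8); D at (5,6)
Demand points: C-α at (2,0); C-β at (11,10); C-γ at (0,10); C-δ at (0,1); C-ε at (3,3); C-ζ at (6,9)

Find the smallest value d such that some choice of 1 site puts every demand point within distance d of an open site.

Open {D}.
  Farthest demand point is C-β at distance 10 (to D); all others are ≤ 10.
With {C} the worst case is 12.
With {A} the worst case is 14.
No size-1 selection achieves below 10.

10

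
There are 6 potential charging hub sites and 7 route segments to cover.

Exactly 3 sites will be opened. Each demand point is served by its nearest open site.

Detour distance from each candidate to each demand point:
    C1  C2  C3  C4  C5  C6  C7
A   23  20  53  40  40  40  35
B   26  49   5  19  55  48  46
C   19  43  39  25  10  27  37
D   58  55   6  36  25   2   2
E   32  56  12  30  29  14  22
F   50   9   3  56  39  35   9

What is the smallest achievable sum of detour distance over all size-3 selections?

70

Open {C, D, F}.
  C1→C 19, C2→F 9, C3→F 3, C4→C 25, C5→C 10, C6→D 2, C7→D 2  ⇒ total 70.
Compare {A, C, D}: total 84.
Compare {B, D, F}: total 86.
No size-3 selection does better; minimum is 70.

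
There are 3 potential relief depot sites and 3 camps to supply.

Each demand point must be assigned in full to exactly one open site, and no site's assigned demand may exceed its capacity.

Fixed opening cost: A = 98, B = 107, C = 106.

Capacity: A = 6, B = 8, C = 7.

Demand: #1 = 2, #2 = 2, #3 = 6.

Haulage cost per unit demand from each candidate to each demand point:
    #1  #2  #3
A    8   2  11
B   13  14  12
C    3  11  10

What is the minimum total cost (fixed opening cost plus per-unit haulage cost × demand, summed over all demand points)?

284

Open {A, C}; cheapest assignment that respects the capacities:
  A (cap 6, load 4): #1, #2 — cost 2×8 + 2×2 = 20
  C (cap 7, load 6): #3 — cost 6×10 = 60
  Shipping 80, fixed 204 → total 284.
  Any other capacity-feasible assignment to {A, C} ships for at least 80.
Compare {A, B}: its best feasible assignment gives total 297.
Compare {B, C}: its best feasible assignment gives total 313.
Every other set of open sites that can feasibly serve all demand totals ≥ 297 even under its best assignment. Minimum: 284.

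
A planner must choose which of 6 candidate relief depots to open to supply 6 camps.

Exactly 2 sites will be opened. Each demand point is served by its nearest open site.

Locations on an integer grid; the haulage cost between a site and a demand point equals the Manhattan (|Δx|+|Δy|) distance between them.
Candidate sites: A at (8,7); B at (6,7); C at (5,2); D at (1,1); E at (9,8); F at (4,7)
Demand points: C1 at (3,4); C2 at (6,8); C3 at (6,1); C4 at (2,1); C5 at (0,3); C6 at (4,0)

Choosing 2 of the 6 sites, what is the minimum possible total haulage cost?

Open {B, D}.
  C1→D 5, C2→B 1, C3→D 5, C4→D 1, C5→D 3, C6→D 4  ⇒ total 19.
Compare {B, C}: total 20.
Compare {C, D}: total 20.
No size-2 selection does better; minimum is 19.

19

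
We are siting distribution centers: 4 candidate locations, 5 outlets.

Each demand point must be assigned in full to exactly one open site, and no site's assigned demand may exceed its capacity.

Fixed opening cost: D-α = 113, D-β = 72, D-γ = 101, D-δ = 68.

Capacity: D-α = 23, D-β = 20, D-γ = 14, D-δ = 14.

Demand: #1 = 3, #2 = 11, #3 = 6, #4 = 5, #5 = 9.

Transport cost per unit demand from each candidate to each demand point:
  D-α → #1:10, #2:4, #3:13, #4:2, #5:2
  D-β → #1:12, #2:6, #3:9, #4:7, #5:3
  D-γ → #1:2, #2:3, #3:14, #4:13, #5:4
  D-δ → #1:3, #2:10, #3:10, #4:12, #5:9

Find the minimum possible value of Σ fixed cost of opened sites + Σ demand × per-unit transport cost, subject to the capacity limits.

328

Open {D-β, D-γ}; cheapest assignment that respects the capacities:
  D-β (cap 20, load 20): #3, #4, #5 — cost 6×9 + 5×7 + 9×3 = 116
  D-γ (cap 14, load 14): #1, #2 — cost 3×2 + 11×3 = 39
  Shipping 155, fixed 173 → total 328.
  Any other capacity-feasible assignment to {D-β, D-γ} ships for at least 155.
Compare {D-α, D-β}: its best feasible assignment gives total 350.
Compare {D-α, D-γ}: its best feasible assignment gives total 359.
Every other set of open sites that can feasibly serve all demand totals ≥ 350 even under its best assignment. Minimum: 328.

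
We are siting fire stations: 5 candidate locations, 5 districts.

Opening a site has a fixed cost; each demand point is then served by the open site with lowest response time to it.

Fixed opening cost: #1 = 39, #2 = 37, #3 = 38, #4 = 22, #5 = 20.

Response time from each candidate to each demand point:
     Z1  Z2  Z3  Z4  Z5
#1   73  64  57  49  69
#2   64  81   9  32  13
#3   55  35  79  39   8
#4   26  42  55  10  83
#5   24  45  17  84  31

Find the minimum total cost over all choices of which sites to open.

Open {#2, #4}: assign each demand point to its cheapest open site.
  Z1→#4 26, Z2→#4 42, Z3→#2 9, Z4→#4 10, Z5→#2 13
  response time 100, fixed 59 → total 159.
Compare {#4, #5}: response time 124 + fixed 42 = 166.
Compare {#3, #4, #5}: response time 94 + fixed 80 = 174.
Compare {#2, #4, #5}: response time 98 + fixed 79 = 177.
All other subsets cost ≥ 166. Minimum total cost: 159.

159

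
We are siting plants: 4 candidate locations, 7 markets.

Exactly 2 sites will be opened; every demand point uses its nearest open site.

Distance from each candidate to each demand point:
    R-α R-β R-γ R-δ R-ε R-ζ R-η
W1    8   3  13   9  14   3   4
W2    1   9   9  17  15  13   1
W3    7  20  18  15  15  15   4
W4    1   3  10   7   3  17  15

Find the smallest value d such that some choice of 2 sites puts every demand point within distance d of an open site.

10

Open {W1, W4}.
  Farthest demand point is R-γ at distance 10 (to W4); all others are ≤ 10.
With {W2, W4} the worst case is 13.
With {W1, W2} the worst case is 14.
No size-2 selection achieves below 10.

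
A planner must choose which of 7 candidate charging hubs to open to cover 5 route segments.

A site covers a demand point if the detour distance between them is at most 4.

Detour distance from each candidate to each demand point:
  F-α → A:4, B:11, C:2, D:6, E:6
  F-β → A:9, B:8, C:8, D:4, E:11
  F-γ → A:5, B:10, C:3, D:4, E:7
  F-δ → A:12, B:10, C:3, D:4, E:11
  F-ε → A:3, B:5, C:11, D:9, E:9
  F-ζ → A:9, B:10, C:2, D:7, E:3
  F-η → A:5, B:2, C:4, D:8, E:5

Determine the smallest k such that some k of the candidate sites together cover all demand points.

Coverage sets (demand points within 4 of each site):
  F-α: {A, C}
  F-β: {D}
  F-γ: {C, D}
  F-δ: {C, D}
  F-ε: {A}
  F-ζ: {C, E}
  F-η: {B, C}
No 3 sites suffice: every size-3 union leaves at least one demand point uncovered.
But {F-α, F-β, F-ζ, F-η} covers everything, so the minimum is 4.

4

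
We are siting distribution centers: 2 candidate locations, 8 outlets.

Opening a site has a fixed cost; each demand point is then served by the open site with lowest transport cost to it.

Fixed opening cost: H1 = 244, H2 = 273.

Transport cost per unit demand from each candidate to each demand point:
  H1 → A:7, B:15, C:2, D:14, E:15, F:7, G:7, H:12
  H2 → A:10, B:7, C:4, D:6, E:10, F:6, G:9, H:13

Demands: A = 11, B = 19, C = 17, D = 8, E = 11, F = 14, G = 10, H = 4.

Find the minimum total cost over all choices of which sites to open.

968

Open {H2}: assign each demand point to its cheapest open site.
  A→H2 11×10=110, B→H2 19×7=133, C→H2 17×4=68, D→H2 8×6=48, E→H2 11×10=110, F→H2 14×6=84, G→H2 10×9=90, H→H2 4×13=52
  transport cost 695, fixed 273 → total 968.
Compare {H1, H2}: transport cost 604 + fixed 517 = 1121.
Compare {H1}: transport cost 889 + fixed 244 = 1133.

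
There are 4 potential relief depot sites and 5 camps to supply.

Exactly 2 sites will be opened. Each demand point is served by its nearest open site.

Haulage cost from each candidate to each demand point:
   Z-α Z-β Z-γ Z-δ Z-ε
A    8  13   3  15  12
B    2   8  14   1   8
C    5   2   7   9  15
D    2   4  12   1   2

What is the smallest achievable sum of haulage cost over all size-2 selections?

Open {A, D}.
  Z-α→D 2, Z-β→D 4, Z-γ→A 3, Z-δ→D 1, Z-ε→D 2  ⇒ total 12.
Compare {C, D}: total 14.
Compare {B, C}: total 20.
No size-2 selection does better; minimum is 12.

12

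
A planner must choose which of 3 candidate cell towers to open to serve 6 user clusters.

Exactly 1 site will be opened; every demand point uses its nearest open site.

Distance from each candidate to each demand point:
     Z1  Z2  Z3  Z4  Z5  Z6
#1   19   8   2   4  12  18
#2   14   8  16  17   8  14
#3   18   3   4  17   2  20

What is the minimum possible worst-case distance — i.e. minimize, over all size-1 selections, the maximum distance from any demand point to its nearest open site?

17

Open {#2}.
  Farthest demand point is Z4 at distance 17 (to #2); all others are ≤ 17.
With {#1} the worst case is 19.
With {#3} the worst case is 20.
No size-1 selection achieves below 17.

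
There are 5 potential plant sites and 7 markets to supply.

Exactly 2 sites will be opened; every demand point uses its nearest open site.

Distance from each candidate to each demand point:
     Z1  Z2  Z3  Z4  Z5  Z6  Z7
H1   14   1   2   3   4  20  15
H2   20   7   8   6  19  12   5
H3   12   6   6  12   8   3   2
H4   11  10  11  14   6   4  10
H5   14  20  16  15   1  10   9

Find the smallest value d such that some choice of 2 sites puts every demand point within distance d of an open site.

11

Open {H1, H4}.
  Farthest demand point is Z1 at distance 11 (to H4); all others are ≤ 11.
With {H2, H4} the worst case is 11.
With {H1, H3} the worst case is 12.
No size-2 selection achieves below 11.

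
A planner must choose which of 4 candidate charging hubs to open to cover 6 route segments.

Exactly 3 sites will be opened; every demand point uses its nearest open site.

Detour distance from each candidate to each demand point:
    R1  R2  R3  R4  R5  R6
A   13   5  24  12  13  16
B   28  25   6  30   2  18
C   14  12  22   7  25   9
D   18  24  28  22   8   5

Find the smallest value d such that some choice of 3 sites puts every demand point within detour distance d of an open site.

Open {A, B, C}.
  Farthest demand point is R1 at detour distance 13 (to A); all others are ≤ 13.
With {A, B, D} the worst case is 13.
With {B, C, D} the worst case is 14.
No size-3 selection achieves below 13.

13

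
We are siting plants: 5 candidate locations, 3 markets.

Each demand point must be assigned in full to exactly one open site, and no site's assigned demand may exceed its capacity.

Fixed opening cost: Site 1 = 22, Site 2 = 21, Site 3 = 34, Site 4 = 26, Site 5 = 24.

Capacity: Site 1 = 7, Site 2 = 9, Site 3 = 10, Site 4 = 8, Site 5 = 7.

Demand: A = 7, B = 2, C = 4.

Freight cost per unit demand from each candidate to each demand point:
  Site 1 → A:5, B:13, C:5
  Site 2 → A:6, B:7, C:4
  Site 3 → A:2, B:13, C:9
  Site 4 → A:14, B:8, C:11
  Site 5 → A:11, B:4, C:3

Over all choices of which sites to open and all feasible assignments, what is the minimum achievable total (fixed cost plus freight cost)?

92

Open {Site 3, Site 5}; cheapest assignment that respects the capacities:
  Site 3 (cap 10, load 7): A — cost 7×2 = 14
  Site 5 (cap 7, load 6): B, C — cost 2×4 + 4×3 = 20
  Shipping 34, fixed 58 → total 92.
  Any other capacity-feasible assignment to {Site 3, Site 5} ships for at least 34.
Compare {Site 2, Site 3}: its best feasible assignment gives total 99.
Compare {Site 1, Site 5}: its best feasible assignment gives total 101.
Every other set of open sites that can feasibly serve all demand totals ≥ 99 even under its best assignment. Minimum: 92.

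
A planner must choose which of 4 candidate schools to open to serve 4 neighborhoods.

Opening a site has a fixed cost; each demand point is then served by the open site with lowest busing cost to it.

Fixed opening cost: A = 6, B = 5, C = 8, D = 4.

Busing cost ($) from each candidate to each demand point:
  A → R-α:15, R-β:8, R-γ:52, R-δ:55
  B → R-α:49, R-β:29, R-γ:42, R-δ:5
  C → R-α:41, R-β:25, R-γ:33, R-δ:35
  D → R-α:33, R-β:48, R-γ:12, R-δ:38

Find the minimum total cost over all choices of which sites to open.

Open {A, B, D}: assign each demand point to its cheapest open site.
  R-α→A 15, R-β→A 8, R-γ→D 12, R-δ→B 5
  busing cost 40, fixed 15 → total 55.
Compare {A, B, C, D}: busing cost 40 + fixed 23 = 63.
Compare {A, B, C}: busing cost 61 + fixed 19 = 80.
Compare {A, B}: busing cost 70 + fixed 11 = 81.
All other subsets cost ≥ 63. Minimum total cost: 55.

55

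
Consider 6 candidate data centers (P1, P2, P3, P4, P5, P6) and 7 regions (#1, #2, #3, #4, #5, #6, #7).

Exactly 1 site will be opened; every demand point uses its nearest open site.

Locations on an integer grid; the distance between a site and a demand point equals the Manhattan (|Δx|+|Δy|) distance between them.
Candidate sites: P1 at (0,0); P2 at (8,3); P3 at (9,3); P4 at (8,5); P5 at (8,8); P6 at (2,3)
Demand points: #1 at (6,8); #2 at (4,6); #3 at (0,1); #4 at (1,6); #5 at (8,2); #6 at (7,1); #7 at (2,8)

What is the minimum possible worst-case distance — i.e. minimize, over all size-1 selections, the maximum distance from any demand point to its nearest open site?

9

Open {P6}.
  Farthest demand point is #1 at distance 9 (to P6); all others are ≤ 9.
With {P2} the worst case is 11.
With {P3} the worst case is 12.
No size-1 selection achieves below 9.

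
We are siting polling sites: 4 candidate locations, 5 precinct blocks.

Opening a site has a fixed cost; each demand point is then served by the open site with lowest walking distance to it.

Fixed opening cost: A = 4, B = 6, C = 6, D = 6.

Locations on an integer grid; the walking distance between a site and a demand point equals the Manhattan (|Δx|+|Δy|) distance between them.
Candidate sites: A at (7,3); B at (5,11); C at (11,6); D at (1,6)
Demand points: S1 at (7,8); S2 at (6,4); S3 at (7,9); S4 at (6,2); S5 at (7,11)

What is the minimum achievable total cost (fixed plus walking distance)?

Open {A, B}: assign each demand point to its cheapest open site.
  S1→A 5, S2→A 2, S3→B 4, S4→A 2, S5→B 2
  walking distance 15, fixed 10 → total 25.
Compare {A}: walking distance 23 + fixed 4 = 27.
Compare {A, B, C}: walking distance 15 + fixed 16 = 31.
Compare {A, B, D}: walking distance 15 + fixed 16 = 31.
All other subsets cost ≥ 27. Minimum total cost: 25.

25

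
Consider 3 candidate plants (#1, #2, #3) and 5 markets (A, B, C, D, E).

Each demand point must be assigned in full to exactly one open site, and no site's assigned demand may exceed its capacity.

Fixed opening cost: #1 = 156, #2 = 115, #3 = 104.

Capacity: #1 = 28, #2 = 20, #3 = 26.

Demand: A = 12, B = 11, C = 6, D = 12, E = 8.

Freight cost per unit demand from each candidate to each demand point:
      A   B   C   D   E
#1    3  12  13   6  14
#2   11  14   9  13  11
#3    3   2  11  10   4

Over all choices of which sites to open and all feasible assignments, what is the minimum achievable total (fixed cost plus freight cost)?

Open {#1, #3}; cheapest assignment that respects the capacities:
  #1 (cap 28, load 24): A, D — cost 12×3 + 12×6 = 108
  #3 (cap 26, load 25): B, C, E — cost 11×2 + 6×11 + 8×4 = 120
  Shipping 228, fixed 260 → total 488.
  Any other capacity-feasible assignment to {#1, #3} ships for at least 228.
Compare {#1, #2, #3}: its best feasible assignment gives total 591.
Every other set of open sites that can feasibly serve all demand totals ≥ 591 even under its best assignment. Minimum: 488.

488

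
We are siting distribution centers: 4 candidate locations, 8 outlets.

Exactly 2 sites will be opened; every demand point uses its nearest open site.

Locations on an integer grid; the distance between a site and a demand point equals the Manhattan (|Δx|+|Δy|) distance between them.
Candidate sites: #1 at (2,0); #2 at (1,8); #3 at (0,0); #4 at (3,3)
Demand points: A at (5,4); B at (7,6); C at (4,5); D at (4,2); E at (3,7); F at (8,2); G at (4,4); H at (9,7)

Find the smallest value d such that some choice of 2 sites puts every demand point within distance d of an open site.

Open {#1, #2}.
  Farthest demand point is H at distance 9 (to #2); all others are ≤ 9.
With {#2, #4} the worst case is 9.
With {#1, #4} the worst case is 10.
No size-2 selection achieves below 9.

9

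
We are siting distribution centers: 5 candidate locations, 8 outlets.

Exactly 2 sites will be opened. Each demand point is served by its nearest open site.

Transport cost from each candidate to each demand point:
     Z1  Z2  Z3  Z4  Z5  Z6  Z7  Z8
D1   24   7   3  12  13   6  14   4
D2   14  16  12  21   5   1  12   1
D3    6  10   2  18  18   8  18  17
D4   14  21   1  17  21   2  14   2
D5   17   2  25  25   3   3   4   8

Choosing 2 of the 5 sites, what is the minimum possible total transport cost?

45

Open {D4, D5}.
  Z1→D4 14, Z2→D5 2, Z3→D4 1, Z4→D4 17, Z5→D5 3, Z6→D4 2, Z7→D5 4, Z8→D4 2  ⇒ total 45.
Compare {D3, D5}: total 46.
Compare {D1, D5}: total 48.
No size-2 selection does better; minimum is 45.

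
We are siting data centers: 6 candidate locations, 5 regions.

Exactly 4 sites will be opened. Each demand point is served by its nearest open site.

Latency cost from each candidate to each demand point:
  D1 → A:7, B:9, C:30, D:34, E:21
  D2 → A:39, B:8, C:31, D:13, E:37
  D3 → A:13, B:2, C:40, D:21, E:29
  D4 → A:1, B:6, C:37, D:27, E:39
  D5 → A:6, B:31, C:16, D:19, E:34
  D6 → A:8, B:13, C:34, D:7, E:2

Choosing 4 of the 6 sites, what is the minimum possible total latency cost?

28

Open {D3, D4, D5, D6}.
  A→D4 1, B→D3 2, C→D5 16, D→D6 7, E→D6 2  ⇒ total 28.
Compare {D1, D4, D5, D6}: total 32.
Compare {D2, D4, D5, D6}: total 32.
No size-4 selection does better; minimum is 28.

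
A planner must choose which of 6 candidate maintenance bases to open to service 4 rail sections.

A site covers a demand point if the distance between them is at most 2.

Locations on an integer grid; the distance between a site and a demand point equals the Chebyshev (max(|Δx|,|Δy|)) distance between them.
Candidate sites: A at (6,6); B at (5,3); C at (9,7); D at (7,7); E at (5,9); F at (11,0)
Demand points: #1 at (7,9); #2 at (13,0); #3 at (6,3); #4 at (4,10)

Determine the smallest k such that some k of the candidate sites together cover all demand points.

Coverage sets (demand points within 2 of each site):
  A: {}
  B: {#3}
  C: {#1}
  D: {#1}
  E: {#1, #4}
  F: {#2}
No 2 sites suffice: every size-2 union leaves at least one demand point uncovered.
But {B, E, F} covers everything, so the minimum is 3.

3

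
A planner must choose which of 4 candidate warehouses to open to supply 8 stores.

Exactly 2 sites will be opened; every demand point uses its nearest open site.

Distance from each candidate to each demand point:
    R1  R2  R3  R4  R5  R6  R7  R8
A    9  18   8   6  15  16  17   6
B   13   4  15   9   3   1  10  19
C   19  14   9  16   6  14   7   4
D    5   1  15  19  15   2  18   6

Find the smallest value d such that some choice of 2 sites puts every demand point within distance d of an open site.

10

Open {A, B}.
  Farthest demand point is R7 at distance 10 (to B); all others are ≤ 10.
With {B, C} the worst case is 13.
With {A, C} the worst case is 14.
No size-2 selection achieves below 10.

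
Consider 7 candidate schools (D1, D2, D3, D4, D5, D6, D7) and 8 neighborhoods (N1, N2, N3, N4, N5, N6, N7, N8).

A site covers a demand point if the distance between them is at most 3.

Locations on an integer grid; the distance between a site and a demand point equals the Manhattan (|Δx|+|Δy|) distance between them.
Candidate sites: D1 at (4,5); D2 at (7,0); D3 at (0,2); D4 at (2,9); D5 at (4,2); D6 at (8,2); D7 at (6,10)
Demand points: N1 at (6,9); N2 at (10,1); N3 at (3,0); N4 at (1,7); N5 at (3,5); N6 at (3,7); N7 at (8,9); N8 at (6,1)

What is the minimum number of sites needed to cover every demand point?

Coverage sets (demand points within 3 of each site):
  D1: {N5, N6}
  D2: {N8}
  D3: {}
  D4: {N4, N6}
  D5: {N3, N8}
  D6: {N2, N8}
  D7: {N1, N7}
No 4 sites suffice: every size-4 union leaves at least one demand point uncovered.
But {D1, D4, D5, D6, D7} covers everything, so the minimum is 5.

5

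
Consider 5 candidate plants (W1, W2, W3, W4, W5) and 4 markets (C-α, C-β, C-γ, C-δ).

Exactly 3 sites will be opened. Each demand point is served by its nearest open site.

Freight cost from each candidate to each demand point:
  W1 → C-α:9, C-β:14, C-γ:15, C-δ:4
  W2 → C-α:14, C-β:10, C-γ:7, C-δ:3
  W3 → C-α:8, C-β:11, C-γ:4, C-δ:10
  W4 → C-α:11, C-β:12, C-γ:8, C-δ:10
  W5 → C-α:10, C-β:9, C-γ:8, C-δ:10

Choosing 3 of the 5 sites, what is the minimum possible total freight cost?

Open {W2, W3, W5}.
  C-α→W3 8, C-β→W5 9, C-γ→W3 4, C-δ→W2 3  ⇒ total 24.
Compare {W1, W2, W3}: total 25.
Compare {W1, W3, W5}: total 25.
No size-3 selection does better; minimum is 24.

24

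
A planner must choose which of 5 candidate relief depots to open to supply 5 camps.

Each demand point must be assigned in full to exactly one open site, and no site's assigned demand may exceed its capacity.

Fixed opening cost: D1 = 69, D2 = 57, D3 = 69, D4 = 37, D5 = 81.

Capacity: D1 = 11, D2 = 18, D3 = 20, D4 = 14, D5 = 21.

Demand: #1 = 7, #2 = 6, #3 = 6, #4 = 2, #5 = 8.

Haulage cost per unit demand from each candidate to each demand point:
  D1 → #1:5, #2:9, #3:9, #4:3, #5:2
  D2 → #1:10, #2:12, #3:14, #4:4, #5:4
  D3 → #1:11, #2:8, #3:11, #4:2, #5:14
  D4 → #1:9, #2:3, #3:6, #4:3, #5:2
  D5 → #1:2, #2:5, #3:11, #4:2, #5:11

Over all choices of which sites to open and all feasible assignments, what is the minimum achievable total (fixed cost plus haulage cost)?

Open {D4, D5}; cheapest assignment that respects the capacities:
  D4 (cap 14, load 14): #3, #5 — cost 6×6 + 8×2 = 52
  D5 (cap 21, load 15): #1, #2, #4 — cost 7×2 + 6×5 + 2×2 = 48
  Shipping 100, fixed 118 → total 218.
  Any other capacity-feasible assignment to {D4, D5} ships for at least 100.
Compare {D2, D4}: its best feasible assignment gives total 256.
Compare {D1, D4, D5}: its best feasible assignment gives total 275.
Every other set of open sites that can feasibly serve all demand totals ≥ 256 even under its best assignment. Minimum: 218.

218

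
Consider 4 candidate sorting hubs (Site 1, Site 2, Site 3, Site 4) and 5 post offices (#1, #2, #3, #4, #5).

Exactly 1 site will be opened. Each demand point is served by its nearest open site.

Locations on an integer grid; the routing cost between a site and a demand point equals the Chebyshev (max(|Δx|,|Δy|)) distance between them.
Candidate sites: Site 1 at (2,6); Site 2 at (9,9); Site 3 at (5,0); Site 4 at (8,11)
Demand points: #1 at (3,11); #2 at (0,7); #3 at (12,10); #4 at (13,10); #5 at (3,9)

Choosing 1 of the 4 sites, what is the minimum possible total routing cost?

Open {Site 4}.
  #1→Site 4 5, #2→Site 4 8, #3→Site 4 4, #4→Site 4 5, #5→Site 4 5  ⇒ total 27.
Compare {Site 2}: total 28.
Compare {Site 1}: total 31.
No size-1 selection does better; minimum is 27.

27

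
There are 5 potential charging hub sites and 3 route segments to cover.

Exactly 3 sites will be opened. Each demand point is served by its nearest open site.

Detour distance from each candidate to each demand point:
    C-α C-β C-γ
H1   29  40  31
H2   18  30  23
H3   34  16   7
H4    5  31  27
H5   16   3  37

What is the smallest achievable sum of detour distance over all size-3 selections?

Open {H3, H4, H5}.
  C-α→H4 5, C-β→H5 3, C-γ→H3 7  ⇒ total 15.
Compare {H1, H3, H5}: total 26.
Compare {H2, H3, H5}: total 26.
No size-3 selection does better; minimum is 15.

15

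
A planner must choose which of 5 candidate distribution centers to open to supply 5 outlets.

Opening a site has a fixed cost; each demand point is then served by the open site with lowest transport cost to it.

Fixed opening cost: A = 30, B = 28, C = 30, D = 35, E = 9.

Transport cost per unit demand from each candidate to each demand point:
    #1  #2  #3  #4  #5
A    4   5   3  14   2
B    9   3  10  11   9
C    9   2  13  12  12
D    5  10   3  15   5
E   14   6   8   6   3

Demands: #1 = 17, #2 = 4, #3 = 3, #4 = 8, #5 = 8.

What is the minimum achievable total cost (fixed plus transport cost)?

Open {A, E}: assign each demand point to its cheapest open site.
  #1→A 17×4=68, #2→A 4×5=20, #3→A 3×3=9, #4→E 8×6=48, #5→A 8×2=16
  transport cost 161, fixed 39 → total 200.
Compare {A, C, E}: transport cost 149 + fixed 69 = 218.
Compare {A, B, E}: transport cost 153 + fixed 67 = 220.
Compare {D, E}: transport cost 190 + fixed 44 = 234.
All other subsets cost ≥ 218. Minimum total cost: 200.

200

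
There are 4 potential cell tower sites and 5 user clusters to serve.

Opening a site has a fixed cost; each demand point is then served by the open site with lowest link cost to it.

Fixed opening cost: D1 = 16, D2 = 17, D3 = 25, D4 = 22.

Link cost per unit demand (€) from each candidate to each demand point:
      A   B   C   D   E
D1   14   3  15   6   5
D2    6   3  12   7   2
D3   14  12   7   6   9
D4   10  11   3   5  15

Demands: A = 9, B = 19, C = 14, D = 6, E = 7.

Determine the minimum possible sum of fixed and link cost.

236

Open {D2, D4}: assign each demand point to its cheapest open site.
  A→D2 9×6=54, B→D2 19×3=57, C→D4 14×3=42, D→D4 6×5=30, E→D2 7×2=14
  link cost 197, fixed 39 → total 236.
Compare {D1, D2, D4}: link cost 197 + fixed 55 = 252.
Compare {D2, D3, D4}: link cost 197 + fixed 64 = 261.
Compare {D1, D2, D3, D4}: link cost 197 + fixed 80 = 277.
All other subsets cost ≥ 252. Minimum total cost: 236.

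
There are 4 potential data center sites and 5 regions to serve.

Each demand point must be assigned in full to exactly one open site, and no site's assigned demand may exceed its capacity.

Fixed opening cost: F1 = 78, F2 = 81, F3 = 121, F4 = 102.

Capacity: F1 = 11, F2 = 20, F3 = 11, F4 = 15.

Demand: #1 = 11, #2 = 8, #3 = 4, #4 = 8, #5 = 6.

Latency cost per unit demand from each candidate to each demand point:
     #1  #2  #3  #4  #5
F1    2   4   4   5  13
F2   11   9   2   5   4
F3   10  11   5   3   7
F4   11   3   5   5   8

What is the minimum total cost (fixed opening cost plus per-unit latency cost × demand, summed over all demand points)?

Open {F1, F2, F4}; cheapest assignment that respects the capacities:
  F1 (cap 11, load 11): #1 — cost 11×2 = 22
  F2 (cap 20, load 18): #3, #4, #5 — cost 4×2 + 8×5 + 6×4 = 72
  F4 (cap 15, load 8): #2 — cost 8×3 = 24
  Shipping 118, fixed 261 → total 379.
  Any other capacity-feasible assignment to {F1, F2, F4} ships for at least 118.
Compare {F1, F2, F3}: its best feasible assignment gives total 430.
Compare {F1, F2, F3, F4}: its best feasible assignment gives total 484.
Every other set of open sites that can feasibly serve all demand totals ≥ 430 even under its best assignment. Minimum: 379.

379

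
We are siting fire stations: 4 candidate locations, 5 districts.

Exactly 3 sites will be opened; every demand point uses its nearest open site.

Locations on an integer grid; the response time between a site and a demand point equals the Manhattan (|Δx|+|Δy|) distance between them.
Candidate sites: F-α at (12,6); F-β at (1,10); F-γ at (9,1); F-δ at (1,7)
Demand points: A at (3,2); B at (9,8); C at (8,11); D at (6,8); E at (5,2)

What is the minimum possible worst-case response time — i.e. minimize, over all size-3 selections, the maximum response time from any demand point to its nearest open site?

8

Open {F-α, F-β, F-γ}.
  Farthest demand point is C at response time 8 (to F-β); all others are ≤ 8.
With {F-β, F-γ, F-δ} the worst case is 8.
With {F-α, F-β, F-δ} the worst case is 9.
No size-3 selection achieves below 8.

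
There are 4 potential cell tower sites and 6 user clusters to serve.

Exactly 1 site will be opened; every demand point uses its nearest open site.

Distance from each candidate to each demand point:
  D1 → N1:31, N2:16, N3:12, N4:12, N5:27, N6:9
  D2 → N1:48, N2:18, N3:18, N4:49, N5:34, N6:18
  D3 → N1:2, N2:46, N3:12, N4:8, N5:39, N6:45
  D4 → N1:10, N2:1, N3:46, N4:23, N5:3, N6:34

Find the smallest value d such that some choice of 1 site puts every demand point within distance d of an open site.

31

Open {D1}.
  Farthest demand point is N1 at distance 31 (to D1); all others are ≤ 31.
With {D3} the worst case is 46.
With {D4} the worst case is 46.
No size-1 selection achieves below 31.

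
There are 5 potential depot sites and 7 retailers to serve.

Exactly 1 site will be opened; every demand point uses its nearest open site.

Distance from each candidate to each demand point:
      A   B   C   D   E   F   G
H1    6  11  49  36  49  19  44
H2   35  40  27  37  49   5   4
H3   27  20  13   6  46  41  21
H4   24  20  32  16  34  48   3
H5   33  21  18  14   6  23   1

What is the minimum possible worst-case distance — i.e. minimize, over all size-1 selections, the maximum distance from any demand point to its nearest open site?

33

Open {H5}.
  Farthest demand point is A at distance 33 (to H5); all others are ≤ 33.
With {H3} the worst case is 46.
With {H4} the worst case is 48.
No size-1 selection achieves below 33.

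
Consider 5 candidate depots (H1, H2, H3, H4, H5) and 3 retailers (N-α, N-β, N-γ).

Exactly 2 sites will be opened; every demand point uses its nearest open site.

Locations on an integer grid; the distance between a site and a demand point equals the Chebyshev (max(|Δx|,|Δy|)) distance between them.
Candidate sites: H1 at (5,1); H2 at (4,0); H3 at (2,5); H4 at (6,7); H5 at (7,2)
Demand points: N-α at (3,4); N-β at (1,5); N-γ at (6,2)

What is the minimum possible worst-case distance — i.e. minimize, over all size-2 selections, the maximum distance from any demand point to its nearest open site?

Open {H1, H3}.
  Farthest demand point is N-α at distance 1 (to H3); all others are ≤ 1.
With {H3, H5} the worst case is 1.
With {H2, H3} the worst case is 2.
No size-2 selection achieves below 1.

1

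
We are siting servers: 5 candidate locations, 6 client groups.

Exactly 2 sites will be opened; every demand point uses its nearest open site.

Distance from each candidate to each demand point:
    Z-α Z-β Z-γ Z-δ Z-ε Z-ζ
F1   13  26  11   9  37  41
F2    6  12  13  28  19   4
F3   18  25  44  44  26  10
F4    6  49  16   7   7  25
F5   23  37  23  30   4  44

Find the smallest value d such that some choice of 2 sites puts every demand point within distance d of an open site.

13

Open {F2, F4}.
  Farthest demand point is Z-γ at distance 13 (to F2); all others are ≤ 13.
With {F1, F2} the worst case is 19.
With {F3, F4} the worst case is 25.
No size-2 selection achieves below 13.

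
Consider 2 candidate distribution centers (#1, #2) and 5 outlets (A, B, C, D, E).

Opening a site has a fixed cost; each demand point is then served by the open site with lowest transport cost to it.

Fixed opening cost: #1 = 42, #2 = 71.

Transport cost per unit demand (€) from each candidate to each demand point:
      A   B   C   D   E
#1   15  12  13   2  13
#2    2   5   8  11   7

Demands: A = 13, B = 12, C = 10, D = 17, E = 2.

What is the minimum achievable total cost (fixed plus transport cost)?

327

Open {#1, #2}: assign each demand point to its cheapest open site.
  A→#2 13×2=26, B→#2 12×5=60, C→#2 10×8=80, D→#1 17×2=34, E→#2 2×7=14
  transport cost 214, fixed 113 → total 327.
Compare {#2}: transport cost 367 + fixed 71 = 438.
Compare {#1}: transport cost 529 + fixed 42 = 571.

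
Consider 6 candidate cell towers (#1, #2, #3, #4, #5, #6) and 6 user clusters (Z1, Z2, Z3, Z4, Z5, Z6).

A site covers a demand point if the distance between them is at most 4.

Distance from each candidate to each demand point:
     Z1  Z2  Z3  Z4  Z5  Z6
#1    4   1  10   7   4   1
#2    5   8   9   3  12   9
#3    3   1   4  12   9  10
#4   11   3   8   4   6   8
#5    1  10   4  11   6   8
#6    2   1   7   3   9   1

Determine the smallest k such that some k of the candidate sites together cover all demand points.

Coverage sets (demand points within 4 of each site):
  #1: {Z1, Z2, Z5, Z6}
  #2: {Z4}
  #3: {Z1, Z2, Z3}
  #4: {Z2, Z4}
  #5: {Z1, Z3}
  #6: {Z1, Z2, Z4, Z6}
No 2 sites suffice: every size-2 union leaves at least one demand point uncovered.
But {#1, #2, #3} covers everything, so the minimum is 3.

3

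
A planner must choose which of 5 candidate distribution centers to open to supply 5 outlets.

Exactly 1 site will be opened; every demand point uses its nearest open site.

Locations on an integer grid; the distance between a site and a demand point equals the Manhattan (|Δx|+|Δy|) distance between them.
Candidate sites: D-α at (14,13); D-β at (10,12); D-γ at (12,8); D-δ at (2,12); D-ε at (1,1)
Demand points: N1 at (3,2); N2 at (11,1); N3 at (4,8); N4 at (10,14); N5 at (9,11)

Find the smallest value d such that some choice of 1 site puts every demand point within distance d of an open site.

Open {D-γ}.
  Farthest demand point is N1 at distance 15 (to D-γ); all others are ≤ 15.
With {D-β} the worst case is 17.
With {D-δ} the worst case is 20.
No size-1 selection achieves below 15.

15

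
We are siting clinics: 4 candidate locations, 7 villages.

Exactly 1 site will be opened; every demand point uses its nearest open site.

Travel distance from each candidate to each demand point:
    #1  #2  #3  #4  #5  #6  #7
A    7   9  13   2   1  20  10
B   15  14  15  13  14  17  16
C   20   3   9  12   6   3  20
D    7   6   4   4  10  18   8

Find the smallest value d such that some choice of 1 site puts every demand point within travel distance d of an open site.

Open {B}.
  Farthest demand point is #6 at travel distance 17 (to B); all others are ≤ 17.
With {D} the worst case is 18.
With {A} the worst case is 20.
No size-1 selection achieves below 17.

17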